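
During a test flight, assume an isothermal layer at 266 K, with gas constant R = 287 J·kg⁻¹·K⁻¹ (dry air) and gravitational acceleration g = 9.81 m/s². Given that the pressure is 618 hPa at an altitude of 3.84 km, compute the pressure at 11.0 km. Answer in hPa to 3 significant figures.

Scale height: H = RT/g = 287 × 266 / 9.81 = 7782.1 m.
Between two levels, P₂ = P₁ exp(−Δz/H) with Δz = z₂ − z₁.
Δz = 11000 − 3840.0 = 7160.0 m; Δz/H = 7160.0/7782.1 = 0.92006.
P₂ = 618 × exp(−0.92006) = 618 × 0.39850 = 246.27 hPa.

P ≈ 246 hPa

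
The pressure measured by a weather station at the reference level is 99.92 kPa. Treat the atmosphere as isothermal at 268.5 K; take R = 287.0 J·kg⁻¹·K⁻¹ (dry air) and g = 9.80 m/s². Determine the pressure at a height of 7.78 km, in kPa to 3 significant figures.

Scale height: H = RT/g = 287.0 × 268.5 / 9.80 = 7863.2 m.
Barometric formula: P = P₀ exp(−z/H).
z/H = 7780.0/7863.2 = 0.98942; exp(−0.98942) = 0.37179.
P = 99.92 × 0.37179 = 37.149 kPa.

P ≈ 37.1 kPa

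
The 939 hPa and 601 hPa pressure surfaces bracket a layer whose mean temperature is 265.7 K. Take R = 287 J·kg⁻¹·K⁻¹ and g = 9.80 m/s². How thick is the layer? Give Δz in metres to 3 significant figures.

Δz ≈ 3470 m

Hypsometric equation: Δz = (R T̄/g) ln(P₁/P₂).
R T̄/g = 287 × 265.7 / 9.80 = 7781.2 m.
ln(939/601) = ln(1.5624) = 0.44622.
Δz = 7781.2 × 0.44622 = 3472.1 m.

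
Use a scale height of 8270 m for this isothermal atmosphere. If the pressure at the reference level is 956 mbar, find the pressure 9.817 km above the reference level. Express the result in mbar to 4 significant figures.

Barometric formula: P = P₀ exp(−z/H).
z/H = 9817.0/8270.0 = 1.1871; exp(−1.1871) = 0.30510.
P = 956 × 0.30510 = 291.68 mbar.

P ≈ 291.7 mbar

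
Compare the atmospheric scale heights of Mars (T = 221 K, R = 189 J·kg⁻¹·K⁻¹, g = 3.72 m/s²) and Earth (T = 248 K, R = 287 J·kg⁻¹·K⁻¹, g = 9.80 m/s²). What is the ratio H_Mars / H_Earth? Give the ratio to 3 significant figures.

H_Mars/H_Earth ≈ 1.55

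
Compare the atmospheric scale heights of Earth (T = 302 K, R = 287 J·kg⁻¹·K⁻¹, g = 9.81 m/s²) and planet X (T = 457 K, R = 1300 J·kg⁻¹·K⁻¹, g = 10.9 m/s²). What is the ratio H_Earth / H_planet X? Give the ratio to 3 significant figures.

H_Earth/H_planet X ≈ 0.162

H = RT/g for each body.
H_Earth = 287 × 302 / 9.81 = 8835.3 m.
H_planet X = 1300 × 457 / 10.9 = 54505 m.
H_Earth/H_planet X = 8835.3/54505 = 0.16210.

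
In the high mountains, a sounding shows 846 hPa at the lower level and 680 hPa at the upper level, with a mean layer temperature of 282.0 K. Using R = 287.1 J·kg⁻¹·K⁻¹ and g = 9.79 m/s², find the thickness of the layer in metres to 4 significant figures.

Δz ≈ 1806 m

Hypsometric equation: Δz = (R T̄/g) ln(P₁/P₂).
R T̄/g = 287.1 × 282.0 / 9.79 = 8269.9 m.
ln(846/680) = ln(1.2441) = 0.21841.
Δz = 8269.9 × 0.21841 = 1806.2 m.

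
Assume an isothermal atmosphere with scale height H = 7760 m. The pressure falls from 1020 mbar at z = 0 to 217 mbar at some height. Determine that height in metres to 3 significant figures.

Invert the barometric formula: z = H ln(P₀/P).
P₀/P = 1020/217 = 4.7005; ln(4.7005) = 1.5477.
z = 7760.0 × 1.5477 = 12010 m.

z ≈ 12000 m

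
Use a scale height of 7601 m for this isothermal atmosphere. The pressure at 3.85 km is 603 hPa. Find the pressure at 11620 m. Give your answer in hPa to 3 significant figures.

P ≈ 217 hPa

Between two levels, P₂ = P₁ exp(−Δz/H) with Δz = z₂ − z₁.
Δz = 11620 − 3850.0 = 7770.0 m; Δz/H = 7770.0/7601.0 = 1.0222.
P₂ = 603 × exp(−1.0222) = 603 × 0.35980 = 216.96 hPa.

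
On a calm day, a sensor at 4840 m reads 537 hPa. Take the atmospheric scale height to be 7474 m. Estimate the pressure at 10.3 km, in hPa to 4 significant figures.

Between two levels, P₂ = P₁ exp(−Δz/H) with Δz = z₂ − z₁.
Δz = 10300 − 4840.0 = 5460.0 m; Δz/H = 5460.0/7474.0 = 0.73053.
P₂ = 537 × exp(−0.73053) = 537 × 0.48165 = 258.65 hPa.

P ≈ 258.6 hPa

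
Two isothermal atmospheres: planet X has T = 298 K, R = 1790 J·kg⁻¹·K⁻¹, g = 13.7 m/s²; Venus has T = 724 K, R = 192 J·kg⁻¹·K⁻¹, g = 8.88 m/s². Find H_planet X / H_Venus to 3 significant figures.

H = RT/g for each body.
H_planet X = 1790 × 298 / 13.7 = 38936 m.
H_Venus = 192 × 724 / 8.88 = 15654 m.
H_planet X/H_Venus = 38936/15654 = 2.4873.

H_planet X/H_Venus ≈ 2.49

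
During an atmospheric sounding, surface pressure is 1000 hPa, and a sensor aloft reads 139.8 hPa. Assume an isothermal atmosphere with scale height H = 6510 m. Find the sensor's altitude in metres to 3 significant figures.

z ≈ 12800 m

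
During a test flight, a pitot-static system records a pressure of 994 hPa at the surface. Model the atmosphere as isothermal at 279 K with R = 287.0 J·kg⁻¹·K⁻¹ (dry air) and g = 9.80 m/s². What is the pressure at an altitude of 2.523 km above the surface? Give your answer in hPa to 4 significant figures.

Scale height: H = RT/g = 287.0 × 279 / 9.80 = 8170.7 m.
Barometric formula: P = P₀ exp(−z/H).
z/H = 2523.0/8170.7 = 0.30879; exp(−0.30879) = 0.73433.
P = 994 × 0.73433 = 729.92 hPa.

P ≈ 729.9 hPa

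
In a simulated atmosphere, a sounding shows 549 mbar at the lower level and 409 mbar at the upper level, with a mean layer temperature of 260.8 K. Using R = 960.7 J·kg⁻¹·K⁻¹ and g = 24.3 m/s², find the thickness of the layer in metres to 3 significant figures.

Hypsometric equation: Δz = (R T̄/g) ln(P₁/P₂).
R T̄/g = 960.7 × 260.8 / 24.3 = 10311 m.
ln(549/409) = ln(1.3423) = 0.29438.
Δz = 10311 × 0.29438 = 3035.4 m.

Δz ≈ 3040 m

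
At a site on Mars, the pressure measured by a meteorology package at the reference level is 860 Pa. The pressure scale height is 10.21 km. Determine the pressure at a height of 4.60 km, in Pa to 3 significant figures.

P ≈ 548 Pa

Barometric formula: P = P₀ exp(−z/H).
z/H = 4600.0/10210 = 0.45054; exp(−0.45054) = 0.63728.
P = 860 × 0.63728 = 548.06 Pa.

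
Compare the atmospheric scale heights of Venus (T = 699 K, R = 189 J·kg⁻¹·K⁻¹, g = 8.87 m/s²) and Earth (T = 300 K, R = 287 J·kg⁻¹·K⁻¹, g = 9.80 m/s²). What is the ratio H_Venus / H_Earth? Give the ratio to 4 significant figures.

H_Venus/H_Earth ≈ 1.695

H = RT/g for each body.
H_Venus = 189 × 699 / 8.87 = 14894 m.
H_Earth = 287 × 300 / 9.80 = 8785.7 m.
H_Venus/H_Earth = 14894/8785.7 = 1.6953.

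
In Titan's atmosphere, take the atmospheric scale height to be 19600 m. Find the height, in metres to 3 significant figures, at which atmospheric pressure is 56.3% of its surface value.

Set P/P₀ = exp(−z/H) = 0.563, so z = −H ln(0.563).
−ln(0.563) = 0.57448; z = 19600 × 0.57448 = 11260 m.

z ≈ 11300 m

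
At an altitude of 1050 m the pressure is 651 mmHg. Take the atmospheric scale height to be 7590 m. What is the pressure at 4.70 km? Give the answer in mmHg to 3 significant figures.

P ≈ 402 mmHg

Between two levels, P₂ = P₁ exp(−Δz/H) with Δz = z₂ − z₁.
Δz = 4700.0 − 1050.0 = 3650.0 m; Δz/H = 3650.0/7590.0 = 0.48090.
P₂ = 651 × exp(−0.48090) = 651 × 0.61823 = 402.47 mmHg.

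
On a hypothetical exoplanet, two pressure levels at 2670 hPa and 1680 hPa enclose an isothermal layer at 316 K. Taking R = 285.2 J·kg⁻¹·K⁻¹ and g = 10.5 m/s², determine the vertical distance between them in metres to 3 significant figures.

Δz ≈ 3980 m

Hypsometric equation: Δz = (R T̄/g) ln(P₁/P₂).
R T̄/g = 285.2 × 316 / 10.5 = 8583.2 m.
ln(2670/1680) = ln(1.5893) = 0.46329.
Δz = 8583.2 × 0.46329 = 3976.5 m.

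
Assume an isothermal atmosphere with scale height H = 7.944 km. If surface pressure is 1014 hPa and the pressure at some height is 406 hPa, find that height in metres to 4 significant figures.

Invert the barometric formula: z = H ln(P₀/P).
P₀/P = 1014/406 = 2.4975; ln(2.4975) = 0.91529.
z = 7944.0 × 0.91529 = 7271.1 m.

z ≈ 7271 m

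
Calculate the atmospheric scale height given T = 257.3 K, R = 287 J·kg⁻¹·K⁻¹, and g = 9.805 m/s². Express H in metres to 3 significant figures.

The scale height of an isothermal atmosphere is H = RT/g.
H = 287 × 257.3 / 9.805 = 73845/9.805 = 7531.4 m.

H ≈ 7530 m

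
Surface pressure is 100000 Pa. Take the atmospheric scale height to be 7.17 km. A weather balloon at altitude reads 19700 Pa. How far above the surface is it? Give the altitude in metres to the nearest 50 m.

z ≈ 11650 m

Invert the barometric formula: z = H ln(P₀/P).
P₀/P = 100000/19700 = 5.0761; ln(5.0761) = 1.6245.
z = 7170.0 × 1.6245 = 11648 m.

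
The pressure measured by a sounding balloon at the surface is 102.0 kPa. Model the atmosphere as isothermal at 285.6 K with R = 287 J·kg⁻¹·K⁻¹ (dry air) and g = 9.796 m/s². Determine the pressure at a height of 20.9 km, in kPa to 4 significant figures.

P ≈ 8.391 kPa

Scale height: H = RT/g = 287 × 285.6 / 9.796 = 8367.4 m.
Barometric formula: P = P₀ exp(−z/H).
z/H = 20900/8367.4 = 2.4978; exp(−2.4978) = 0.082266.
P = 102.0 × 0.082266 = 8.3911 kPa.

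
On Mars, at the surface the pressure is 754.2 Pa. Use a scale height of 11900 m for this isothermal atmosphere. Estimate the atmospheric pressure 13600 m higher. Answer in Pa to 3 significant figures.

Barometric formula: P = P₀ exp(−z/H).
z/H = 13600/11900 = 1.1429; exp(−1.1429) = 0.31889.
P = 754.2 × 0.31889 = 240.51 Pa.

P ≈ 241 Pa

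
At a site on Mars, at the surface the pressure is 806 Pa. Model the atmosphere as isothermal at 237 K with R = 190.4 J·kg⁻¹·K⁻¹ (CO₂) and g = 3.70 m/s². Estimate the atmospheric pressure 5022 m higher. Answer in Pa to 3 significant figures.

P ≈ 534 Pa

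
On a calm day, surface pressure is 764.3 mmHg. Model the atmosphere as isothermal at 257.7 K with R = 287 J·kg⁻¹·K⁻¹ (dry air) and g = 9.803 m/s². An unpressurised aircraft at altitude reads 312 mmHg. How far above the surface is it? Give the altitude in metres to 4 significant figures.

z ≈ 6760 m

Scale height: H = RT/g = 287 × 257.7 / 9.803 = 7544.6 m.
Invert the barometric formula: z = H ln(P₀/P).
P₀/P = 764.3/312 = 2.4497; ln(2.4497) = 0.89597.
z = 7544.6 × 0.89597 = 6759.7 m.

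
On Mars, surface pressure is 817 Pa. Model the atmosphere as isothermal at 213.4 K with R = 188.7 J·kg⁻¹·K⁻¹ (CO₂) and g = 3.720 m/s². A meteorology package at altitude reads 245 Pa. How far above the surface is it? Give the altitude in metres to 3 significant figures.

Scale height: H = RT/g = 188.7 × 213.4 / 3.720 = 10825 m.
Invert the barometric formula: z = H ln(P₀/P).
P₀/P = 817/245 = 3.3347; ln(3.3347) = 1.2044.
z = 10825 × 1.2044 = 13038 m.

z ≈ 13000 m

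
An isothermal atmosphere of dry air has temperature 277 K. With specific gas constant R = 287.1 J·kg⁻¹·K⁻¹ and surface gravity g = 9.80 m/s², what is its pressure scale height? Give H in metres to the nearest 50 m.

The scale height of an isothermal atmosphere is H = RT/g.
H = 287.1 × 277 / 9.80 = 79527/9.80 = 8115.0 m.

H ≈ 8100 m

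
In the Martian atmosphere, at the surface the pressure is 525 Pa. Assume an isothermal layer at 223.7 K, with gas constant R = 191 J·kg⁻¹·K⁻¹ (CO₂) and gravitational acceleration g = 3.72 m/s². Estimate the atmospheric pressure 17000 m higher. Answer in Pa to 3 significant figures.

P ≈ 119 Pa

Scale height: H = RT/g = 191 × 223.7 / 3.72 = 11486 m.
Barometric formula: P = P₀ exp(−z/H).
z/H = 17000/11486 = 1.4801; exp(−1.4801) = 0.22761.
P = 525 × 0.22761 = 119.50 Pa.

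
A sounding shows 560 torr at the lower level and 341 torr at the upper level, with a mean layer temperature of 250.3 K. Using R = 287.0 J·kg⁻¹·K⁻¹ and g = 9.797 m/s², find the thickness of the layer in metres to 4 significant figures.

Δz ≈ 3637 m

Hypsometric equation: Δz = (R T̄/g) ln(P₁/P₂).
R T̄/g = 287.0 × 250.3 / 9.797 = 7332.5 m.
ln(560/341) = ln(1.6422) = 0.49604.
Δz = 7332.5 × 0.49604 = 3637.2 m.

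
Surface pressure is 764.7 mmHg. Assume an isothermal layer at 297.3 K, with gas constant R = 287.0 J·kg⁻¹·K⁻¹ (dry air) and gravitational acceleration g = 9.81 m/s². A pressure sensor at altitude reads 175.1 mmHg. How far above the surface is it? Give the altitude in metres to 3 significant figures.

z ≈ 12800 m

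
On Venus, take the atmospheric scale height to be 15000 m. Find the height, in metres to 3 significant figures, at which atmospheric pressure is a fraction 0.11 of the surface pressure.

z ≈ 33100 m

Set P/P₀ = exp(−z/H) = 0.11, so z = −H ln(0.11).
−ln(0.11) = 2.2073; z = 15000 × 2.2073 = 33110 m.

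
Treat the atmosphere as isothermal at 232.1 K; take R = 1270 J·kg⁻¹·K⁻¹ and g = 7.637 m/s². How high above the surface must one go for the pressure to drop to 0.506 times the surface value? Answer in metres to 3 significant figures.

z ≈ 26300 m

Scale height: H = RT/g = 1270 × 232.1 / 7.637 = 38597 m.
Set P/P₀ = exp(−z/H) = 0.506, so z = −H ln(0.506).
−ln(0.506) = 0.68122; z = 38597 × 0.68122 = 26293 m.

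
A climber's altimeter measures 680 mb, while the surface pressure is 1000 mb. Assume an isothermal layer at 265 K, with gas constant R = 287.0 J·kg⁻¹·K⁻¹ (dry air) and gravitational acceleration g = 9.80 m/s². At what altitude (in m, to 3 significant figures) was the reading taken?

Scale height: H = RT/g = 287.0 × 265 / 9.80 = 7760.7 m.
Invert the barometric formula: z = H ln(P₀/P).
P₀/P = 1000/680 = 1.4706; ln(1.4706) = 0.38567.
z = 7760.7 × 0.38567 = 2993.1 m.

z ≈ 2990 m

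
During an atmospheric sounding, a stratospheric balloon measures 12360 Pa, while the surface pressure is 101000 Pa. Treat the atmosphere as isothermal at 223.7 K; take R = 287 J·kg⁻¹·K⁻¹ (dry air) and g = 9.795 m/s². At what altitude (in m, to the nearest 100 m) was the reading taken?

Scale height: H = RT/g = 287 × 223.7 / 9.795 = 6554.6 m.
Invert the barometric formula: z = H ln(P₀/P).
P₀/P = 101000/12360 = 8.1715; ln(8.1715) = 2.1007.
z = 6554.6 × 2.1007 = 13769 m.

z ≈ 13800 m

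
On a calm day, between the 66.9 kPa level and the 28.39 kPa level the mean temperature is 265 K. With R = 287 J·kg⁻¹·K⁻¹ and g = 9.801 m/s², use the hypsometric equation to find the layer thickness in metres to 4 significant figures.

Δz ≈ 6652 m

Hypsometric equation: Δz = (R T̄/g) ln(P₁/P₂).
R T̄/g = 287 × 265 / 9.801 = 7759.9 m.
ln(66.9/28.39) = ln(2.3565) = 0.85718.
Δz = 7759.9 × 0.85718 = 6651.6 m.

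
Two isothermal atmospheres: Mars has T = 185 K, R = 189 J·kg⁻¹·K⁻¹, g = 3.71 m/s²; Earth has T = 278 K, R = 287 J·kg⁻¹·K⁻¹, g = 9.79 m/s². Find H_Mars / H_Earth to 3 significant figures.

H_Mars/H_Earth ≈ 1.16

H = RT/g for each body.
H_Mars = 189 × 185 / 3.71 = 9424.5 m.
H_Earth = 287 × 278 / 9.79 = 8149.7 m.
H_Mars/H_Earth = 9424.5/8149.7 = 1.1564.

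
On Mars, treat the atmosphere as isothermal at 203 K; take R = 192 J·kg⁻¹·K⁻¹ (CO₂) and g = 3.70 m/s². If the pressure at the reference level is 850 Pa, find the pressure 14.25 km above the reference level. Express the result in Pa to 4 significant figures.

P ≈ 219.7 Pa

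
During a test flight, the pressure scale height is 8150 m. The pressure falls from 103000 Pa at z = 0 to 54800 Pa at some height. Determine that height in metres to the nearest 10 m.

z ≈ 5140 m

Invert the barometric formula: z = H ln(P₀/P).
P₀/P = 103000/54800 = 1.8796; ln(1.8796) = 0.63106.
z = 8150.0 × 0.63106 = 5143.1 m.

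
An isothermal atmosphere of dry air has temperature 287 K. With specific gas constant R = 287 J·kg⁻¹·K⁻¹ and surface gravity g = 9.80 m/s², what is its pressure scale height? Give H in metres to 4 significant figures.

H ≈ 8405 m

The scale height of an isothermal atmosphere is H = RT/g.
H = 287 × 287 / 9.80 = 82369/9.80 = 8405.0 m.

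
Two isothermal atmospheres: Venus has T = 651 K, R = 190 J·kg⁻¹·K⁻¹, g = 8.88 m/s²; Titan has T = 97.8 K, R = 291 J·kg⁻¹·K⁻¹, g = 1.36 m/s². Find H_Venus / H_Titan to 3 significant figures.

H = RT/g for each body.
H_Venus = 190 × 651 / 8.88 = 13929 m.
H_Titan = 291 × 97.8 / 1.36 = 20926 m.
H_Venus/H_Titan = 13929/20926 = 0.66563.

H_Venus/H_Titan ≈ 0.666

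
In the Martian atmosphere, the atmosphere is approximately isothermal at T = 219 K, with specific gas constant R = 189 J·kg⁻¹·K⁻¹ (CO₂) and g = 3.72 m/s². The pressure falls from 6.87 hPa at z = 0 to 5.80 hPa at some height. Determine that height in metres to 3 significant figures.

Scale height: H = RT/g = 189 × 219 / 3.72 = 11127 m.
Invert the barometric formula: z = H ln(P₀/P).
P₀/P = 6.87/5.80 = 1.1845; ln(1.1845) = 0.16932.
z = 11127 × 0.16932 = 1884.0 m.

z ≈ 1880 m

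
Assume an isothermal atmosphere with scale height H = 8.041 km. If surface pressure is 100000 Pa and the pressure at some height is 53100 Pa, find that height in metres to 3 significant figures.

Invert the barometric formula: z = H ln(P₀/P).
P₀/P = 100000/53100 = 1.8832; ln(1.8832) = 0.63297.
z = 8041.0 × 0.63297 = 5089.7 m.

z ≈ 5090 m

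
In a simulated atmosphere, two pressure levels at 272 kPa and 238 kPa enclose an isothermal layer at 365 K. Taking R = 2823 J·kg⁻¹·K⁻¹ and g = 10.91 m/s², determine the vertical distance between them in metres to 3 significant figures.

Hypsometric equation: Δz = (R T̄/g) ln(P₁/P₂).
R T̄/g = 2823 × 365 / 10.91 = 94445 m.
ln(272/238) = ln(1.1429) = 0.13357.
Δz = 94445 × 0.13357 = 12615 m.

Δz ≈ 12600 m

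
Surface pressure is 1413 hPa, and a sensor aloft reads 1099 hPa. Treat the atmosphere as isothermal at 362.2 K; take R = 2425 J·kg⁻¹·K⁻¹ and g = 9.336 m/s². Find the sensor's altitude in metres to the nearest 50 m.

z ≈ 23650 m

Scale height: H = RT/g = 2425 × 362.2 / 9.336 = 94080 m.
Invert the barometric formula: z = H ln(P₀/P).
P₀/P = 1413/1099 = 1.2857; ln(1.2857) = 0.25130.
z = 94080 × 0.25130 = 23642 m.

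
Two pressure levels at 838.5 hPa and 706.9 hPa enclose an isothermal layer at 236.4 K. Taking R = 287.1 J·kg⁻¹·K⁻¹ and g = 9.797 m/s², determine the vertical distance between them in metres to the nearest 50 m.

Δz ≈ 1200 m

Hypsometric equation: Δz = (R T̄/g) ln(P₁/P₂).
R T̄/g = 287.1 × 236.4 / 9.797 = 6927.7 m.
ln(838.5/706.9) = ln(1.1862) = 0.17075.
Δz = 6927.7 × 0.17075 = 1182.9 m.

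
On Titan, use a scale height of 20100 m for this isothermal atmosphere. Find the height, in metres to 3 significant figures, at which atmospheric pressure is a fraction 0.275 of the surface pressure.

Set P/P₀ = exp(−z/H) = 0.275, so z = −H ln(0.275).
−ln(0.275) = 1.2910; z = 20100 × 1.2910 = 25949 m.

z ≈ 25900 m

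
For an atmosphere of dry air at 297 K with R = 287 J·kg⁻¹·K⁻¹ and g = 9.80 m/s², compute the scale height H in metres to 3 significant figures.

H ≈ 8700 m

The scale height of an isothermal atmosphere is H = RT/g.
H = 287 × 297 / 9.80 = 85239/9.80 = 8697.9 m.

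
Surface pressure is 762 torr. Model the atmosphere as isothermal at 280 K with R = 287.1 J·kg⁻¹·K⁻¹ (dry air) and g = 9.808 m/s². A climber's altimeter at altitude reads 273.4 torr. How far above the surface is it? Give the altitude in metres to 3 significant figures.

Scale height: H = RT/g = 287.1 × 280 / 9.808 = 8196.2 m.
Invert the barometric formula: z = H ln(P₀/P).
P₀/P = 762/273.4 = 2.7871; ln(2.7871) = 1.0250.
z = 8196.2 × 1.0250 = 8401.1 m.

z ≈ 8400 m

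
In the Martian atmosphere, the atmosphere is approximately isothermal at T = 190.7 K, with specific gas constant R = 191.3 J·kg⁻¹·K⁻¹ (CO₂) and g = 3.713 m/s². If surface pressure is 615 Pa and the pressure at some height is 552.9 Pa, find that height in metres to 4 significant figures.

Scale height: H = RT/g = 191.3 × 190.7 / 3.713 = 9825.2 m.
Invert the barometric formula: z = H ln(P₀/P).
P₀/P = 615/552.9 = 1.1123; ln(1.1123) = 0.10643.
z = 9825.2 × 0.10643 = 1045.7 m.

z ≈ 1046 m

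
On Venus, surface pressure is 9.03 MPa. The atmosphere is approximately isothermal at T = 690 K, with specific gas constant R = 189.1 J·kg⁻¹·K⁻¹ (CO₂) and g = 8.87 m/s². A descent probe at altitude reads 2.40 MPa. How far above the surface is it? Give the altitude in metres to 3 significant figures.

z ≈ 19500 m

Scale height: H = RT/g = 189.1 × 690 / 8.87 = 14710 m.
Invert the barometric formula: z = H ln(P₀/P).
P₀/P = 9.03/2.40 = 3.7625; ln(3.7625) = 1.3251.
z = 14710 × 1.3251 = 19492 m.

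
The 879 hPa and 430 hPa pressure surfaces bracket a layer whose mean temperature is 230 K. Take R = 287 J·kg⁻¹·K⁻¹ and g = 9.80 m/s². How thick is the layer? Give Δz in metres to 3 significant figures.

Hypsometric equation: Δz = (R T̄/g) ln(P₁/P₂).
R T̄/g = 287 × 230 / 9.80 = 6735.7 m.
ln(879/430) = ln(2.0442) = 0.71501.
Δz = 6735.7 × 0.71501 = 4816.1 m.

Δz ≈ 4820 m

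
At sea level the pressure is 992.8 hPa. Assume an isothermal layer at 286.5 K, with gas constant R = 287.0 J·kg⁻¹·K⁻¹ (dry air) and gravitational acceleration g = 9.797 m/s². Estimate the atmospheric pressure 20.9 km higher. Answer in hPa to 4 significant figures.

Scale height: H = RT/g = 287.0 × 286.5 / 9.797 = 8392.9 m.
Barometric formula: P = P₀ exp(−z/H).
z/H = 20900/8392.9 = 2.4902; exp(−2.4902) = 0.082893.
P = 992.8 × 0.082893 = 82.296 hPa.

P ≈ 82.30 hPa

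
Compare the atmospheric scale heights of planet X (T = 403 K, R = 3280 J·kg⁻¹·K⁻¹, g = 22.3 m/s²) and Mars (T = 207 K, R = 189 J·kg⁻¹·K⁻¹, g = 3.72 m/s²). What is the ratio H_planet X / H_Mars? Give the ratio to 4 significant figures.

H = RT/g for each body.
H_planet X = 3280 × 403 / 22.3 = 59275 m.
H_Mars = 189 × 207 / 3.72 = 10517 m.
H_planet X/H_Mars = 59275/10517 = 5.6361.

H_planet X/H_Mars ≈ 5.636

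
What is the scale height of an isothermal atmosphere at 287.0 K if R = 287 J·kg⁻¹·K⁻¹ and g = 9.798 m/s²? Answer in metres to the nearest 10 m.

The scale height of an isothermal atmosphere is H = RT/g.
H = 287 × 287.0 / 9.798 = 82369/9.798 = 8406.7 m.

H ≈ 8410 m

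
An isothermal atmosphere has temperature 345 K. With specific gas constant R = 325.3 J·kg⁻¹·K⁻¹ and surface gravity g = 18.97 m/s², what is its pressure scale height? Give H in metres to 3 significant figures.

H ≈ 5920 m

The scale height of an isothermal atmosphere is H = RT/g.
H = 325.3 × 345 / 18.97 = 112230/18.97 = 5916.2 m.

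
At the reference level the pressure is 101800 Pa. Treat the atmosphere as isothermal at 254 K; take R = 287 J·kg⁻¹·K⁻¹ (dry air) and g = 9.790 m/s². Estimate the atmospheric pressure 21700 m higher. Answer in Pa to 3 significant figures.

P ≈ 5520 Pa

Scale height: H = RT/g = 287 × 254 / 9.790 = 7446.2 m.
Barometric formula: P = P₀ exp(−z/H).
z/H = 21700/7446.2 = 2.9142; exp(−2.9142) = 0.054247.
P = 101800 × 0.054247 = 5522.3 Pa.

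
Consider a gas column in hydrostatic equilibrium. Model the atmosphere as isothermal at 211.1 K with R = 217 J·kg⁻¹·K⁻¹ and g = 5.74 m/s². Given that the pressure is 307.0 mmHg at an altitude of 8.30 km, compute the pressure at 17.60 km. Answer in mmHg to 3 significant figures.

Scale height: H = RT/g = 217 × 211.1 / 5.74 = 7980.6 m.
Between two levels, P₂ = P₁ exp(−Δz/H) with Δz = z₂ − z₁.
Δz = 17600 − 8300.0 = 9300.0 m; Δz/H = 9300.0/7980.6 = 1.1653.
P₂ = 307.0 × exp(−1.1653) = 307.0 × 0.31183 = 95.732 mmHg.

P ≈ 95.7 mmHg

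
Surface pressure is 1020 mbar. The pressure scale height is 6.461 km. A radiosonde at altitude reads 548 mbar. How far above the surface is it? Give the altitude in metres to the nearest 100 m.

z ≈ 4000 m

Invert the barometric formula: z = H ln(P₀/P).
P₀/P = 1020/548 = 1.8613; ln(1.8613) = 0.62128.
z = 6461.0 × 0.62128 = 4014.1 m.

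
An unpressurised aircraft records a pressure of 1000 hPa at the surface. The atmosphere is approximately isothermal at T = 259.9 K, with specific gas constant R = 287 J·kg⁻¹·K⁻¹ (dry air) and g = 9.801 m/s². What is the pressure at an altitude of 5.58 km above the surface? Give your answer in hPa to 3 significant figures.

Scale height: H = RT/g = 287 × 259.9 / 9.801 = 7610.6 m.
Barometric formula: P = P₀ exp(−z/H).
z/H = 5580.0/7610.6 = 0.73319; exp(−0.73319) = 0.48037.
P = 1000 × 0.48037 = 480.37 hPa.

P ≈ 480 hPa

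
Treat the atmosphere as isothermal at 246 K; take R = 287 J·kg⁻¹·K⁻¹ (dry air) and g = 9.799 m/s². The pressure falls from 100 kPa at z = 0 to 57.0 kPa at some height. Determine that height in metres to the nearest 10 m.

Scale height: H = RT/g = 287 × 246 / 9.799 = 7205.0 m.
Invert the barometric formula: z = H ln(P₀/P).
P₀/P = 100/57.0 = 1.7544; ln(1.7544) = 0.56213.
z = 7205.0 × 0.56213 = 4050.1 m.

z ≈ 4050 m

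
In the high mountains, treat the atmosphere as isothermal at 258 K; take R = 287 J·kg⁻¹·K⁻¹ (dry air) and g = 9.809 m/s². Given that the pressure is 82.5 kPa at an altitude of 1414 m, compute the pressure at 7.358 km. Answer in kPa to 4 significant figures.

P ≈ 37.54 kPa

Scale height: H = RT/g = 287 × 258 / 9.809 = 7548.8 m.
Between two levels, P₂ = P₁ exp(−Δz/H) with Δz = z₂ − z₁.
Δz = 7358.0 − 1414.0 = 5944.0 m; Δz/H = 5944.0/7548.8 = 0.78741.
P₂ = 82.5 × exp(−0.78741) = 82.5 × 0.45502 = 37.539 kPa.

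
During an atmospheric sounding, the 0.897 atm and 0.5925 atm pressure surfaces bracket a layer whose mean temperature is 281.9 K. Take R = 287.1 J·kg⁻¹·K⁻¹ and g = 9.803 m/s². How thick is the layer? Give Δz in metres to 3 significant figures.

Hypsometric equation: Δz = (R T̄/g) ln(P₁/P₂).
R T̄/g = 287.1 × 281.9 / 9.803 = 8256.0 m.
ln(0.897/0.5925) = ln(1.5139) = 0.41469.
Δz = 8256.0 × 0.41469 = 3423.7 m.

Δz ≈ 3420 m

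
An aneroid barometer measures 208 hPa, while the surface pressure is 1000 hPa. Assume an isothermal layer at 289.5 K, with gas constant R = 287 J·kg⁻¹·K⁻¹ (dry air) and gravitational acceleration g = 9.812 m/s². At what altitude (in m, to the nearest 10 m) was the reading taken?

Scale height: H = RT/g = 287 × 289.5 / 9.812 = 8467.8 m.
Invert the barometric formula: z = H ln(P₀/P).
P₀/P = 1000/208 = 4.8077; ln(4.8077) = 1.5702.
z = 8467.8 × 1.5702 = 13296 m.

z ≈ 13300 m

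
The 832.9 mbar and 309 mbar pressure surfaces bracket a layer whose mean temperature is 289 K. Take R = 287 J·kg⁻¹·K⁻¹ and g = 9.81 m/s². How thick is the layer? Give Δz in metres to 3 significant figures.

Δz ≈ 8380 m

Hypsometric equation: Δz = (R T̄/g) ln(P₁/P₂).
R T̄/g = 287 × 289 / 9.81 = 8454.9 m.
ln(832.9/309) = ln(2.6955) = 0.99158.
Δz = 8454.9 × 0.99158 = 8383.7 m.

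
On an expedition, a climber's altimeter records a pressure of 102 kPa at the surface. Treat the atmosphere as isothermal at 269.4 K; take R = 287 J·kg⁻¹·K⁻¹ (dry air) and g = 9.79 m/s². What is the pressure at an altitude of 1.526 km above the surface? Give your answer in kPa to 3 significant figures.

Scale height: H = RT/g = 287 × 269.4 / 9.79 = 7897.6 m.
Barometric formula: P = P₀ exp(−z/H).
z/H = 1526.0/7897.6 = 0.19322; exp(−0.19322) = 0.82430.
P = 102 × 0.82430 = 84.079 kPa.

P ≈ 84.1 kPa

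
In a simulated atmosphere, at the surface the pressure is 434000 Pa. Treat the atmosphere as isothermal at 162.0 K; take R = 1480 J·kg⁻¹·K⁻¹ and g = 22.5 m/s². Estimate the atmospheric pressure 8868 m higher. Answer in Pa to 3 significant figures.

Scale height: H = RT/g = 1480 × 162.0 / 22.5 = 10656 m.
Barometric formula: P = P₀ exp(−z/H).
z/H = 8868.0/10656 = 0.83221; exp(−0.83221) = 0.43509.
P = 434000 × 0.43509 = 188830 Pa.

P ≈ 189000 Pa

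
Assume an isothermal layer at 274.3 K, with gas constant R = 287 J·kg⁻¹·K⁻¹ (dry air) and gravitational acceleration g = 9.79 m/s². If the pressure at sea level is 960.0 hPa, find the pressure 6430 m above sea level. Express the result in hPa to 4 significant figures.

P ≈ 431.5 hPa

Scale height: H = RT/g = 287 × 274.3 / 9.79 = 8041.3 m.
Barometric formula: P = P₀ exp(−z/H).
z/H = 6430.0/8041.3 = 0.79962; exp(−0.79962) = 0.44950.
P = 960.0 × 0.44950 = 431.52 hPa.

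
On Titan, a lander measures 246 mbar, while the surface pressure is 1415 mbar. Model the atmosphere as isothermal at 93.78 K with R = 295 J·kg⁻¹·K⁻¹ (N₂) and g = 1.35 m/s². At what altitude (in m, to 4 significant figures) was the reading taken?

Scale height: H = RT/g = 295 × 93.78 / 1.35 = 20493 m.
Invert the barometric formula: z = H ln(P₀/P).
P₀/P = 1415/246 = 5.7520; ln(5.7520) = 1.7495.
z = 20493 × 1.7495 = 35853 m.

z ≈ 35850 m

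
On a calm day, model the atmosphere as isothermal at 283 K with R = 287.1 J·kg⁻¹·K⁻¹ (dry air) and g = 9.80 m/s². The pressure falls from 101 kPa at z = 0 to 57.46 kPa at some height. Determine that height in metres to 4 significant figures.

z ≈ 4676 m

Scale height: H = RT/g = 287.1 × 283 / 9.80 = 8290.7 m.
Invert the barometric formula: z = H ln(P₀/P).
P₀/P = 101/57.46 = 1.7577; ln(1.7577) = 0.56401.
z = 8290.7 × 0.56401 = 4676.0 m.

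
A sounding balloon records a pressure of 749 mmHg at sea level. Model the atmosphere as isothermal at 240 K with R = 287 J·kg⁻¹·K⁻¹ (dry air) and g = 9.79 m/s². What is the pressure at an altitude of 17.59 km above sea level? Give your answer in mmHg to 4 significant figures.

Scale height: H = RT/g = 287 × 240 / 9.79 = 7035.8 m.
Barometric formula: P = P₀ exp(−z/H).
z/H = 17590/7035.8 = 2.5001; exp(−2.5001) = 0.082077.
P = 749 × 0.082077 = 61.476 mmHg.

P ≈ 61.48 mmHg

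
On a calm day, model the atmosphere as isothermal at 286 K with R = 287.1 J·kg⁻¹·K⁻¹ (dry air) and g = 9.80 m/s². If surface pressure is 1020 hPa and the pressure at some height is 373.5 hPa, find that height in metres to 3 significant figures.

Scale height: H = RT/g = 287.1 × 286 / 9.80 = 8378.6 m.
Invert the barometric formula: z = H ln(P₀/P).
P₀/P = 1020/373.5 = 2.7309; ln(2.7309) = 1.0046.
z = 8378.6 × 1.0046 = 8417.1 m.

z ≈ 8420 m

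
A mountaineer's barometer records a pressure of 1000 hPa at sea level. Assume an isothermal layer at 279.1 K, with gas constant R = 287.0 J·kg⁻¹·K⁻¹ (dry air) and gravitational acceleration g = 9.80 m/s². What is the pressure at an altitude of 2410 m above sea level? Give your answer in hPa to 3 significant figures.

Scale height: H = RT/g = 287.0 × 279.1 / 9.80 = 8173.6 m.
Barometric formula: P = P₀ exp(−z/H).
z/H = 2410.0/8173.6 = 0.29485; exp(−0.29485) = 0.74464.
P = 1000 × 0.74464 = 744.64 hPa.

P ≈ 745 hPa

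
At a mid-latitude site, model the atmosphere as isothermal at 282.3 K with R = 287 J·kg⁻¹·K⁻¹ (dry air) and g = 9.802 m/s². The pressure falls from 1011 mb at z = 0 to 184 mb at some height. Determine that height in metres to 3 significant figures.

z ≈ 14100 m

Scale height: H = RT/g = 287 × 282.3 / 9.802 = 8265.7 m.
Invert the barometric formula: z = H ln(P₀/P).
P₀/P = 1011/184 = 5.4946; ln(5.4946) = 1.7038.
z = 8265.7 × 1.7038 = 14083 m.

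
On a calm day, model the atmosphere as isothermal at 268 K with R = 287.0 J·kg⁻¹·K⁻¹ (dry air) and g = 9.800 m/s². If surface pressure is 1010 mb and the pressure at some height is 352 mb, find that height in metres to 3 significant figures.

Scale height: H = RT/g = 287.0 × 268 / 9.800 = 7848.6 m.
Invert the barometric formula: z = H ln(P₀/P).
P₀/P = 1010/352 = 2.8693; ln(2.8693) = 1.0541.
z = 7848.6 × 1.0541 = 8273.2 m.

z ≈ 8270 m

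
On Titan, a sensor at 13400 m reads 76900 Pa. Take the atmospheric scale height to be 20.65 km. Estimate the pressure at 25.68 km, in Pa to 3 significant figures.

P ≈ 42400 Pa

Between two levels, P₂ = P₁ exp(−Δz/H) with Δz = z₂ − z₁.
Δz = 25680 − 13400 = 12280 m; Δz/H = 12280/20650 = 0.59467.
P₂ = 76900 × exp(−0.59467) = 76900 × 0.55174 = 42429 Pa.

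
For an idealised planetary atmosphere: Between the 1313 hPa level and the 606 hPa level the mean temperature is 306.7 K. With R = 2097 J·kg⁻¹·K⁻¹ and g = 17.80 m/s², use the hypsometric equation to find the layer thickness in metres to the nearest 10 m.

Δz ≈ 27940 m

Hypsometric equation: Δz = (R T̄/g) ln(P₁/P₂).
R T̄/g = 2097 × 306.7 / 17.80 = 36132 m.
ln(1313/606) = ln(2.1667) = 0.77321.
Δz = 36132 × 0.77321 = 27938 m.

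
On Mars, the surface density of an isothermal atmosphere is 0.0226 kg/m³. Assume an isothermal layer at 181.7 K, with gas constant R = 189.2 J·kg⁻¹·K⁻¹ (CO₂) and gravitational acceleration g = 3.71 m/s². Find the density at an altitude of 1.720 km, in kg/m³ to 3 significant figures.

Scale height: H = RT/g = 189.2 × 181.7 / 3.71 = 9266.2 m.
In an isothermal atmosphere, density decays like pressure: ρ = ρ₀ exp(−z/H).
z/H = 1720.0/9266.2 = 0.18562; exp(−0.18562) = 0.83059.
ρ = 0.0226 × 0.83059 = 0.018771 kg/m³.

ρ ≈ 0.0188 kg/m³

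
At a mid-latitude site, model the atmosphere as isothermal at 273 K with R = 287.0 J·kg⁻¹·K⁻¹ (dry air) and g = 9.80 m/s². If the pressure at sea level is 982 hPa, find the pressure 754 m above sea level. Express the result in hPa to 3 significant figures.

P ≈ 894 hPa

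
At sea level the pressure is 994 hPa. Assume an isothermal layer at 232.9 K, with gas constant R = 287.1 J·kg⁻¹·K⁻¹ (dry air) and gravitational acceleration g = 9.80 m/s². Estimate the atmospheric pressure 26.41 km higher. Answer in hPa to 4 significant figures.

P ≈ 20.72 hPa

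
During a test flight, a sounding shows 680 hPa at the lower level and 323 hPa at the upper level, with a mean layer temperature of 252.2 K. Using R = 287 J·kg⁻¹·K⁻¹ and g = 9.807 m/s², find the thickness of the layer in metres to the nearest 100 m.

Δz ≈ 5500 m

Hypsometric equation: Δz = (R T̄/g) ln(P₁/P₂).
R T̄/g = 287 × 252.2 / 9.807 = 7380.6 m.
ln(680/323) = ln(2.1053) = 0.74446.
Δz = 7380.6 × 0.74446 = 5494.6 m.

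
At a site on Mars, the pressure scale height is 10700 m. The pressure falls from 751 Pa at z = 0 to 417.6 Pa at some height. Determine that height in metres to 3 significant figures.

Invert the barometric formula: z = H ln(P₀/P).
P₀/P = 751/417.6 = 1.7984; ln(1.7984) = 0.58690.
z = 10700 × 0.58690 = 6279.8 m.

z ≈ 6280 m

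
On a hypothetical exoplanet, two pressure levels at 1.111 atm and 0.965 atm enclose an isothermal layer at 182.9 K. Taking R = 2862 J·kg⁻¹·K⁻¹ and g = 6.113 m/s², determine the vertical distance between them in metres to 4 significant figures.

Hypsometric equation: Δz = (R T̄/g) ln(P₁/P₂).
R T̄/g = 2862 × 182.9 / 6.113 = 85631 m.
ln(1.111/0.965) = ln(1.1513) = 0.14089.
Δz = 85631 × 0.14089 = 12065 m.

Δz ≈ 12060 m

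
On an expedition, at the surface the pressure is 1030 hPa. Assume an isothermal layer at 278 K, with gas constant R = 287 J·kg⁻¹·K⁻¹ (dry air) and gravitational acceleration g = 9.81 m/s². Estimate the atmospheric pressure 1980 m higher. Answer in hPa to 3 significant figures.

P ≈ 807 hPa

Scale height: H = RT/g = 287 × 278 / 9.81 = 8133.1 m.
Barometric formula: P = P₀ exp(−z/H).
z/H = 1980.0/8133.1 = 0.24345; exp(−0.24345) = 0.78392.
P = 1030 × 0.78392 = 807.44 hPa.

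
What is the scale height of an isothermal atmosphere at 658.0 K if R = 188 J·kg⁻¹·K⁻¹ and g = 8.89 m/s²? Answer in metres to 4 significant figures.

H ≈ 13910 m

The scale height of an isothermal atmosphere is H = RT/g.
H = 188 × 658.0 / 8.89 = 123700/8.89 = 13915 m.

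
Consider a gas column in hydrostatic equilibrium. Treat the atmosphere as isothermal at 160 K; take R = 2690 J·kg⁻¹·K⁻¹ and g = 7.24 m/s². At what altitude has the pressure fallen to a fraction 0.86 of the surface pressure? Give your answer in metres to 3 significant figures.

Scale height: H = RT/g = 2690 × 160 / 7.24 = 59448 m.
Set P/P₀ = exp(−z/H) = 0.86, so z = −H ln(0.86).
−ln(0.86) = 0.15082; z = 59448 × 0.15082 = 8965.9 m.

z ≈ 8970 m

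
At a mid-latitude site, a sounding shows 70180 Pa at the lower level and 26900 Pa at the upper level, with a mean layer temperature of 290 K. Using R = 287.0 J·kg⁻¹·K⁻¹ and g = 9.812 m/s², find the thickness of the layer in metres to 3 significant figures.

Δz ≈ 8130 m

Hypsometric equation: Δz = (R T̄/g) ln(P₁/P₂).
R T̄/g = 287.0 × 290 / 9.812 = 8482.5 m.
ln(70180/26900) = ln(2.6089) = 0.95893.
Δz = 8482.5 × 0.95893 = 8134.1 m.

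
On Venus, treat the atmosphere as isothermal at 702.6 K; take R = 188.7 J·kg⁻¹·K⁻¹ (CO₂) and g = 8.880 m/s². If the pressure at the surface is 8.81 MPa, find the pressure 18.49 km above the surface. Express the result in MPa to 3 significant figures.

P ≈ 2.55 MPa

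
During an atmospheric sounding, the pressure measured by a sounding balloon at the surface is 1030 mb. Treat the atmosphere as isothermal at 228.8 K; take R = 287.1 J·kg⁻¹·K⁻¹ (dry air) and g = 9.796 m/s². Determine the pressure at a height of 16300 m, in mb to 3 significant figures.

Scale height: H = RT/g = 287.1 × 228.8 / 9.796 = 6705.6 m.
Barometric formula: P = P₀ exp(−z/H).
z/H = 16300/6705.6 = 2.4308; exp(−2.4308) = 0.087966.
P = 1030 × 0.087966 = 90.605 mb.

P ≈ 90.6 mb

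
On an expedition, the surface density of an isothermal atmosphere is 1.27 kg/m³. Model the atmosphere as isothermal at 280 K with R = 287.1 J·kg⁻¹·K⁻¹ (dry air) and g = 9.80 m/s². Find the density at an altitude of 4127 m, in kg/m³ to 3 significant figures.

ρ ≈ 0.768 kg/m³

Scale height: H = RT/g = 287.1 × 280 / 9.80 = 8202.9 m.
In an isothermal atmosphere, density decays like pressure: ρ = ρ₀ exp(−z/H).
z/H = 4127.0/8202.9 = 0.50311; exp(−0.50311) = 0.60465.
ρ = 1.27 × 0.60465 = 0.76791 kg/m³.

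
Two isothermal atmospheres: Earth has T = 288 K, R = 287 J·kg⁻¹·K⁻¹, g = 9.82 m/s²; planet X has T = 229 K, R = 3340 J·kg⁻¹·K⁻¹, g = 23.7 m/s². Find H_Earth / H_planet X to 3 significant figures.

H_Earth/H_planet X ≈ 0.261

H = RT/g for each body.
H_Earth = 287 × 288 / 9.82 = 8417.1 m.
H_planet X = 3340 × 229 / 23.7 = 32273 m.
H_Earth/H_planet X = 8417.1/32273 = 0.26081.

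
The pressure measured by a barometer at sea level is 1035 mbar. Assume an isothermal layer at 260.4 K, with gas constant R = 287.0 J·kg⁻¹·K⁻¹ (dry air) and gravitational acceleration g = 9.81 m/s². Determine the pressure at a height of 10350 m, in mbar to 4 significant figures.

P ≈ 266.0 mbar

Scale height: H = RT/g = 287.0 × 260.4 / 9.81 = 7618.2 m.
Barometric formula: P = P₀ exp(−z/H).
z/H = 10350/7618.2 = 1.3586; exp(−1.3586) = 0.25702.
P = 1035 × 0.25702 = 266.02 mbar.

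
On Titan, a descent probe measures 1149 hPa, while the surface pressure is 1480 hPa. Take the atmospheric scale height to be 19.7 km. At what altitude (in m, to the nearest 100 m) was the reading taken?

Invert the barometric formula: z = H ln(P₀/P).
P₀/P = 1480/1149 = 1.2881; ln(1.2881) = 0.25317.
z = 19700 × 0.25317 = 4987.4 m.

z ≈ 5000 m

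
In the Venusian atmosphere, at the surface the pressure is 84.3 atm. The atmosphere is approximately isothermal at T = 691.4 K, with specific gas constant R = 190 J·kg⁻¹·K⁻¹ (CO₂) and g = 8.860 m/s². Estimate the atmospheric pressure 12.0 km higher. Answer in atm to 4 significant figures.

P ≈ 37.53 atm

Scale height: H = RT/g = 190 × 691.4 / 8.860 = 14827 m.
Barometric formula: P = P₀ exp(−z/H).
z/H = 12000/14827 = 0.80933; exp(−0.80933) = 0.44516.
P = 84.3 × 0.44516 = 37.527 atm.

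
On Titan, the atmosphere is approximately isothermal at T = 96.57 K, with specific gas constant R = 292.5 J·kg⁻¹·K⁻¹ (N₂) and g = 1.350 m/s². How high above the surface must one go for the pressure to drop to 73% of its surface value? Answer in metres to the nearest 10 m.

Scale height: H = RT/g = 292.5 × 96.57 / 1.350 = 20923 m.
Set P/P₀ = exp(−z/H) = 0.73, so z = −H ln(0.73).
−ln(0.73) = 0.31471; z = 20923 × 0.31471 = 6584.7 m.

z ≈ 6580 m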